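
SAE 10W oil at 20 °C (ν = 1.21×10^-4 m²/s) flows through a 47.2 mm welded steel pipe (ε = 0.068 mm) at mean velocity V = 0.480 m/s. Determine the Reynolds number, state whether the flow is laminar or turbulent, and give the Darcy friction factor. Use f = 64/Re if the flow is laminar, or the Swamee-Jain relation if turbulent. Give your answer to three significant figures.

Re ≈ 187; laminar; f = 64/Re ≈ 0.342

Re = VD/ν = 0.4800·0.0472/1.21×10^-4 = 187
Re < 2300 → laminar → f = 64/Re = 0.3418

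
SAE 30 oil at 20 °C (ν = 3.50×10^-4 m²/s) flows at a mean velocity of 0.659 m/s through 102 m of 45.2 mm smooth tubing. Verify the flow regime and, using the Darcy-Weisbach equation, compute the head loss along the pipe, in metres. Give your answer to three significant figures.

Re = VD/ν = 0.659·0.04520/3.50×10^-4 = 85.1 → laminar (Re < 2300)
f = 64/Re = 0.7520
h_f = f(L/D)V²/(2g) = 0.7520·(102/0.04520)·0.659²/(2·9.81) = 37.56 m

h_f ≈ 37.6 m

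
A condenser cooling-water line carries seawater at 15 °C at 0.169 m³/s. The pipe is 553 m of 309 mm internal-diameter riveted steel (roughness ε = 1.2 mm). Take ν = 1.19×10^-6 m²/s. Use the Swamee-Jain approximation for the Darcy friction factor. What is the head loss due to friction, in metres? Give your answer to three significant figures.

h_f ≈ 13.2 m

V = 4Q/(πD²) = 4·0.169/(π·0.309²) = 2.254 m/s
Re = VD/ν = 2.254·0.309/1.19×10^-6 = 5.85×10^5 → turbulent
ε/D = 1.2/309 = 0.00388
Swamee-Jain: f = 0.02846
h_f = f(L/D)V²/(2g) = 0.02846·(553/0.309)·2.254²/(2·9.81) = 13.18 m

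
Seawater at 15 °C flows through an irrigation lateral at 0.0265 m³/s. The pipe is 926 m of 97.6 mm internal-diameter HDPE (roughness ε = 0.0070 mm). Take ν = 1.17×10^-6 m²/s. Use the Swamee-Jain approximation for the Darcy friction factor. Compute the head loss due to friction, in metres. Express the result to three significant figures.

h_f ≈ 92.2 m

V = 4Q/(πD²) = 4·0.0265/(π·0.0976²) = 3.542 m/s
Re = VD/ν = 3.542·0.0976/1.17×10^-6 = 2.95×10^5 → turbulent
ε/D = 0.0070/97.6 = 7.17×10^-5
Swamee-Jain: f = 0.01519
h_f = f(L/D)V²/(2g) = 0.01519·(926/0.0976)·3.542²/(2·9.81) = 92.18 m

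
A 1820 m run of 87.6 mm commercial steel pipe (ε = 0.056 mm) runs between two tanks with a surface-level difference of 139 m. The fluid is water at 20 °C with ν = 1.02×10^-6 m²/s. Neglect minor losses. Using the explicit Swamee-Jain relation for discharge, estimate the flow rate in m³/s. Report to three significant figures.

Swamee-Jain (Type II): Q = -0.965·√(gD⁵h_f/L)·ln[ε/(3.7D) + √(3.17ν²L/(gD³h_f))]
√(gD⁵h_f/L) = √(9.81·0.0876⁵·139/1820) = 0.001966
ε/(3.7D) = 1.73×10^-4; √(3.17ν²L/(gD³h_f)) = 8.09×10^-5
Q = -0.965·0.001966·ln(2.537×10^-4) = 0.01571 m³/s
Check: V = 2.61 m/s, Re = 2.24×10^5, f = 0.01946, h_f = 140 m ≈ 139 m ✓

Q ≈ 0.0157 m³/s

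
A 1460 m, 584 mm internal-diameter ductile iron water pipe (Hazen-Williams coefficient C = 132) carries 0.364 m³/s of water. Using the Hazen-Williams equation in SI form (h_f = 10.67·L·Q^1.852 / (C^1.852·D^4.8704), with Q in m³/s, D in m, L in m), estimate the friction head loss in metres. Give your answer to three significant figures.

h_f = 10.67·1460·0.364^1.852 / (132^1.852·0.584^4.8704) = 3.891 m

h_f ≈ 3.89 m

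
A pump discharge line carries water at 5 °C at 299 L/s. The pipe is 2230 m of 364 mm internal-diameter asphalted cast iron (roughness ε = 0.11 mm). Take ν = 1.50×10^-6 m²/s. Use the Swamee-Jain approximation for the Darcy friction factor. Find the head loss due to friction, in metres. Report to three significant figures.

V = 4Q/(πD²) = 4·0.299/(π·0.364²) = 2.873 m/s
Re = VD/ν = 2.873·0.364/1.50×10^-6 = 6.97×10^5 → turbulent
ε/D = 0.11/364 = 3.02×10^-4
Swamee-Jain: f = 0.01606
h_f = f(L/D)V²/(2g) = 0.01606·(2230/0.364)·2.873²/(2·9.81) = 41.39 m

h_f ≈ 41.4 m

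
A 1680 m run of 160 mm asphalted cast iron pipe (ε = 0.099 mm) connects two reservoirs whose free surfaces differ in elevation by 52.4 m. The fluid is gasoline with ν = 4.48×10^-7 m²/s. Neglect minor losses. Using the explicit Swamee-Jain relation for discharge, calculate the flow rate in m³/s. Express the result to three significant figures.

Q ≈ 0.0468 m³/s

Swamee-Jain (Type II): Q = -0.965·√(gD⁵h_f/L)·ln[ε/(3.7D) + √(3.17ν²L/(gD³h_f))]
√(gD⁵h_f/L) = √(9.81·0.160⁵·52.4/1680) = 0.005664
ε/(3.7D) = 1.67×10^-4; √(3.17ν²L/(gD³h_f)) = 2.25×10^-5
Q = -0.965·0.005664·ln(1.898×10^-4) = 0.04684 m³/s
Check: V = 2.33 m/s, Re = 8.32×10^5, f = 0.01815, h_f = 52.7 m ≈ 52.4 m ✓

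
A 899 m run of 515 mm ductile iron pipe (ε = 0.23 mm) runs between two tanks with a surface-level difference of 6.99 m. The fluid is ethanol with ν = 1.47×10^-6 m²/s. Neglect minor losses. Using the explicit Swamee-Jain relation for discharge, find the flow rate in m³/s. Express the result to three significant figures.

Q ≈ 0.448 m³/s

Swamee-Jain (Type II): Q = -0.965·√(gD⁵h_f/L)·ln[ε/(3.7D) + √(3.17ν²L/(gD³h_f))]
√(gD⁵h_f/L) = √(9.81·0.515⁵·6.99/899) = 0.05257
ε/(3.7D) = 1.21×10^-4; √(3.17ν²L/(gD³h_f)) = 2.56×10^-5
Q = -0.965·0.05257·ln(1.463×10^-4) = 0.4479 m³/s
Check: V = 2.15 m/s, Re = 7.53×10^5, f = 0.01710, h_f = 7.03 m ≈ 6.99 m ✓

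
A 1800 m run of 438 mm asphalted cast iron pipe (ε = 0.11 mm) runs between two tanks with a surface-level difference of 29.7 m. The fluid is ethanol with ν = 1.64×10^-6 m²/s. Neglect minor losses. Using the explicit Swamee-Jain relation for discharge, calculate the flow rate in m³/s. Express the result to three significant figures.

Q ≈ 0.458 m³/s

Swamee-Jain (Type II): Q = -0.965·√(gD⁵h_f/L)·ln[ε/(3.7D) + √(3.17ν²L/(gD³h_f))]
√(gD⁵h_f/L) = √(9.81·0.438⁵·29.7/1800) = 0.05108
ε/(3.7D) = 6.79×10^-5; √(3.17ν²L/(gD³h_f)) = 2.50×10^-5
Q = -0.965·0.05108·ln(9.291×10^-5) = 0.4576 m³/s
Check: V = 3.04 m/s, Re = 8.11×10^5, f = 0.01547, h_f = 29.9 m ≈ 29.7 m ✓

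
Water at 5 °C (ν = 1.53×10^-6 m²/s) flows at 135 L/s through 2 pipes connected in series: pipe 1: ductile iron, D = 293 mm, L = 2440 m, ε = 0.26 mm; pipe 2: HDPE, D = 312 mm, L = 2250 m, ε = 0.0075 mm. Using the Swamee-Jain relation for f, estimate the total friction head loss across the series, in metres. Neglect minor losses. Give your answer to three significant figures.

H ≈ 50.4 m

Pipe 1: V = 2.002 m/s, Re = 3.83×10^5, ε/D = 8.87×10^-4, f = 0.02004, h_1 = f(L/D)V²/2g = 34.10 m
Pipe 2: V = 1.766 m/s, Re = 3.60×10^5, ε/D = 2.40×10^-5, f = 0.01420, h_2 = f(L/D)V²/2g = 16.28 m
Series → Q common, losses add: H = Σh = 50.38 m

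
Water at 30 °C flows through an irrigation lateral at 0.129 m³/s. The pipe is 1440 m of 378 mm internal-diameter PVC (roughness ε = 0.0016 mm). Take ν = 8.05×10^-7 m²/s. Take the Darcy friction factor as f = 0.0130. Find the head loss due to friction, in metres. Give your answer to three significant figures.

V = 4Q/(πD²) = 4·0.129/(π·0.378²) = 1.150 m/s
h_f = f(L/D)V²/(2g) = 0.01300·(1440/0.378)·1.150²/(2·9.81) = 3.335 m

h_f ≈ 3.34 m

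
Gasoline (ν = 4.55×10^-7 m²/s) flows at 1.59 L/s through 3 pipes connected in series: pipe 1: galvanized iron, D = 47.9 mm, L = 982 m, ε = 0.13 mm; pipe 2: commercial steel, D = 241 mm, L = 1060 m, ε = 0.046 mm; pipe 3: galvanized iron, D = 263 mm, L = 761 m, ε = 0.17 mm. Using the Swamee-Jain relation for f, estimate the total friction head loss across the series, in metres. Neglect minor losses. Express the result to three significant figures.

H ≈ 22.1 m

Pipe 1: V = 0.8823 m/s, Re = 9.29×10^4, ε/D = 0.00271, f = 0.02718, h_1 = f(L/D)V²/2g = 22.11 m
Pipe 2: V = 0.03486 m/s, Re = 1.85×10^4, ε/D = 1.91×10^-4, f = 0.02679, h_2 = f(L/D)V²/2g = 0.007298 m
Pipe 3: V = 0.02927 m/s, Re = 1.69×10^4, ε/D = 6.46×10^-4, f = 0.02835, h_3 = f(L/D)V²/2g = 0.003582 m
Series → Q common, losses add: H = Σh = 22.12 m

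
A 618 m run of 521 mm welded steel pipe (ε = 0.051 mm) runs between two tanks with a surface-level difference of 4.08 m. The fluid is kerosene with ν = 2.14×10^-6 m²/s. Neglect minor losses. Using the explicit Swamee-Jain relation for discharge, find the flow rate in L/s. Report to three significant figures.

Swamee-Jain (Type II): Q = -0.965·√(gD⁵h_f/L)·ln[ε/(3.7D) + √(3.17ν²L/(gD³h_f))]
√(gD⁵h_f/L) = √(9.81·0.521⁵·4.08/618) = 0.04986
ε/(3.7D) = 2.65×10^-5; √(3.17ν²L/(gD³h_f)) = 3.98×10^-5
Q = -0.965·0.04986·ln(6.627×10^-5) = 0.4630 m³/s
Check: V = 2.17 m/s, Re = 5.29×10^5, f = 0.01435, h_f = 4.09 m ≈ 4.08 m ✓

Q ≈ 463 L/s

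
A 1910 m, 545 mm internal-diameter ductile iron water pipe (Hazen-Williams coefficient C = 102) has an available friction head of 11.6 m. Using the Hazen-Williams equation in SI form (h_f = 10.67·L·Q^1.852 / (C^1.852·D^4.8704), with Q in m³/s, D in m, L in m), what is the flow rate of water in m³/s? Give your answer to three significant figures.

Q ≈ 0.366 m³/s

Rearranging: Q = [h_f·C^1.852·D^4.8704 / (10.67·L)]^(1/1.852)
Q = [11.6·102^1.852·0.545^4.8704 / (10.67·1910)]^0.540 = 0.3659 m³/s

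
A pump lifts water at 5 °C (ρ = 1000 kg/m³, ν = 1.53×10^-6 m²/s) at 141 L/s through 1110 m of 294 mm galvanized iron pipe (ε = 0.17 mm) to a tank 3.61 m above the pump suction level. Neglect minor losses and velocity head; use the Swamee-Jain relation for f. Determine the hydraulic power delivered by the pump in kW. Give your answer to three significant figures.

P_hyd ≈ 26.2 kW

V = 4Q/(πD²) = 2.077 m/s; Re = 3.99×10^5; ε/D = 5.78×10^-4; f = 0.01845
h_f = f(L/D)V²/2g = 15.32 m
Total head H = z + h_f = 3.61 + 15.32 = 18.93 m
P_hyd = ρgQH = 1000·9.81·0.141·18.93 = 26.18 kW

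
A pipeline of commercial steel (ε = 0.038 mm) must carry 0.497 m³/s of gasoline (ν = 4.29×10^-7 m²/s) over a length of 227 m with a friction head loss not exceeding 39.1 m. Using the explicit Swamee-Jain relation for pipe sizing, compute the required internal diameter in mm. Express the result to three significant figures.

Swamee-Jain (Type III): D = 0.66·[ε^1.25·(LQ²/(gh_f))^4.75 + ν·Q^9.4·(L/(gh_f))^5.2]^0.04
LQ²/(gh_f) = 0.1462; L/(gh_f) = 0.5918
Term 1 = ε^1.25·(…)^4.75 = 3.22×10^-10; Term 2 = ν·Q^9.4·(…)^5.2 = 3.92×10^-11
D = 0.66·(3.22×10^-10 + 3.92×10^-11)^0.04 = 0.2766 m = 277 mm
Check: V = 8.27 m/s, Re = 5.33×10^6, f = 0.01306, h_f = 37.4 m ≈ 39.1 m ✓

D ≈ 277 mm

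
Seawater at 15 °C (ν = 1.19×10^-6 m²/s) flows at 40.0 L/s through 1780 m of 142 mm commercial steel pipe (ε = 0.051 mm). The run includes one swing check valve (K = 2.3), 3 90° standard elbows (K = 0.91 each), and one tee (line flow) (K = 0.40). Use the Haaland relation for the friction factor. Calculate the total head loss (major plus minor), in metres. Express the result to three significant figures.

H_L ≈ 71.9 m

V = 4Q/(πD²) = 2.526 m/s; V²/2g = 0.3252 m
Re = 3.01×10^5, ε/D = 3.59×10^-4 → f = 0.01720 (Haaland)
Major: h_f = f(L/D)·V²/2g = 0.01720·12535·0.3252 = 70.09 m
Minor: ΣK = 5.43; h_m = ΣK·V²/2g = 1.766 m
Total H_L = 70.09 + 1.766 = 71.86 m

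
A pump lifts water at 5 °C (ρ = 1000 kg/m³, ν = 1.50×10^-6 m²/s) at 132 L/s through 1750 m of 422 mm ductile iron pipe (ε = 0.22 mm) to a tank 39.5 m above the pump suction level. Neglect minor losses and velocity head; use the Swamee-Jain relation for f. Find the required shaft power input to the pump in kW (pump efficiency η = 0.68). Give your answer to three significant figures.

V = 4Q/(πD²) = 0.9438 m/s; Re = 2.66×10^5; ε/D = 5.21×10^-4; f = 0.01861
h_f = f(L/D)V²/2g = 3.504 m
Total head H = z + h_f = 39.5 + 3.504 = 43.00 m
P_hyd = ρgQH = 1000·9.81·0.132·43.00 = 55.69 kW
P_shaft = P_hyd/η = 55.69/0.68 = 81.89 kW

P_shaft ≈ 81.9 kW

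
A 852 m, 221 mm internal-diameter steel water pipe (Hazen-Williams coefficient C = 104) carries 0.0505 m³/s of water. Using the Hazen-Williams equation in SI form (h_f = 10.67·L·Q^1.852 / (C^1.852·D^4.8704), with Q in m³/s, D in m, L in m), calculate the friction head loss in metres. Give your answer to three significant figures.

h_f ≈ 10.3 m

h_f = 10.67·852·0.0505^1.852 / (104^1.852·0.221^4.8704) = 10.34 m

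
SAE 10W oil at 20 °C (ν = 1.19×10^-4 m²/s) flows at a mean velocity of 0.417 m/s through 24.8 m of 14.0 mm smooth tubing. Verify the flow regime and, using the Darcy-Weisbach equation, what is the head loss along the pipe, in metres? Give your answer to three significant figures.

h_f ≈ 20.5 m

Re = VD/ν = 0.417·0.01400/1.19×10^-4 = 49.1 → laminar (Re < 2300)
f = 64/Re = 1.305
h_f = f(L/D)V²/(2g) = 1.305·(24.8/0.01400)·0.417²/(2·9.81) = 20.48 m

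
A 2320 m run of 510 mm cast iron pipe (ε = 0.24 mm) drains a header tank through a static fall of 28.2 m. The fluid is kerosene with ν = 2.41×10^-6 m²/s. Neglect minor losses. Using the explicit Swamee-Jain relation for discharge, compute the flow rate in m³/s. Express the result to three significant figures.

Q ≈ 0.540 m³/s

Swamee-Jain (Type II): Q = -0.965·√(gD⁵h_f/L)·ln[ε/(3.7D) + √(3.17ν²L/(gD³h_f))]
√(gD⁵h_f/L) = √(9.81·0.510⁵·28.2/2320) = 0.06414
ε/(3.7D) = 1.27×10^-4; √(3.17ν²L/(gD³h_f)) = 3.41×10^-5
Q = -0.965·0.06414·ln(1.613×10^-4) = 0.5405 m³/s
Check: V = 2.65 m/s, Re = 5.60×10^5, f = 0.01749, h_f = 28.4 m ≈ 28.2 m ✓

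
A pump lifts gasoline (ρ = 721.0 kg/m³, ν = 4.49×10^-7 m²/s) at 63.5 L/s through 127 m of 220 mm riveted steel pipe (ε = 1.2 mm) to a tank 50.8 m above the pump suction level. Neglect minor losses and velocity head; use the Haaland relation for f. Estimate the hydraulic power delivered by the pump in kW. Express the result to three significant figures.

P_hyd ≈ 24.0 kW

V = 4Q/(πD²) = 1.670 m/s; Re = 8.18×10^5; ε/D = 0.00545; f = 0.03135
h_f = f(L/D)V²/2g = 2.574 m
Total head H = z + h_f = 50.8 + 2.574 = 53.37 m
P_hyd = ρgQH = 721.0·9.81·0.0635·53.37 = 23.97 kW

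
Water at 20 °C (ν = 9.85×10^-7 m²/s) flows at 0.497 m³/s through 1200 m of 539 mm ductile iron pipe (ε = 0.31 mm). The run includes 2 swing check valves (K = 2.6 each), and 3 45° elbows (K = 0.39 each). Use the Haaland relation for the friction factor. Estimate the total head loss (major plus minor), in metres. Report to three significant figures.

V = 4Q/(πD²) = 2.178 m/s; V²/2g = 0.2418 m
Re = 1.19×10^6, ε/D = 5.75×10^-4 → f = 0.01761 (Haaland)
Major: h_f = f(L/D)·V²/2g = 0.01761·2226·0.2418 = 9.479 m
Minor: ΣK = 6.37; h_m = ΣK·V²/2g = 1.540 m
Total H_L = 9.479 + 1.540 = 11.02 m

H_L ≈ 11.0 m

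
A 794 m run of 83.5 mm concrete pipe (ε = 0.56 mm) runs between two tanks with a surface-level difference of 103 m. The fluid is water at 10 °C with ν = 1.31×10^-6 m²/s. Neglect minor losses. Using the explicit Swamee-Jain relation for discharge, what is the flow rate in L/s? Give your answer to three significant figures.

Q ≈ 13.7 L/s

Swamee-Jain (Type II): Q = -0.965·√(gD⁵h_f/L)·ln[ε/(3.7D) + √(3.17ν²L/(gD³h_f))]
√(gD⁵h_f/L) = √(9.81·0.0835⁵·103/794) = 0.002273
ε/(3.7D) = 0.00181; √(3.17ν²L/(gD³h_f)) = 8.57×10^-5
Q = -0.965·0.002273·ln(0.001898) = 0.01374 m³/s
Check: V = 2.51 m/s, Re = 1.60×10^5, f = 0.03394, h_f = 104 m ≈ 103 m ✓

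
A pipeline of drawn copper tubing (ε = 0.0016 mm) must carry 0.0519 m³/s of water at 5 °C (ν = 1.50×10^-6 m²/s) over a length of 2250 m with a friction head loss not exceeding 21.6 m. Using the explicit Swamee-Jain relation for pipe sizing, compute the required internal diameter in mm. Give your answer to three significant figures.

D ≈ 208 mm

Swamee-Jain (Type III): D = 0.66·[ε^1.25·(LQ²/(gh_f))^4.75 + ν·Q^9.4·(L/(gh_f))^5.2]^0.04
LQ²/(gh_f) = 0.02860; L/(gh_f) = 10.62
Term 1 = ε^1.25·(…)^4.75 = 2.65×10^-15; Term 2 = ν·Q^9.4·(…)^5.2 = 2.72×10^-13
D = 0.66·(2.65×10^-15 + 2.72×10^-13)^0.04 = 0.2075 m = 208 mm
Check: V = 1.53 m/s, Re = 2.12×10^5, f = 0.01543, h_f = 20.1 m ≈ 21.6 m ✓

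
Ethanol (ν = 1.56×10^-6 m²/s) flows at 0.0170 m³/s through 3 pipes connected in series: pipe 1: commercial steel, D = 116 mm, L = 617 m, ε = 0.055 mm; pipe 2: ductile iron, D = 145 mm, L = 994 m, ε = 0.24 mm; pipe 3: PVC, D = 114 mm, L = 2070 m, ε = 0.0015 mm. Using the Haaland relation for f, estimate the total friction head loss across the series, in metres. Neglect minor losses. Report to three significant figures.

Pipe 1: V = 1.609 m/s, Re = 1.20×10^5, ε/D = 4.74×10^-4, f = 0.01952, h_1 = f(L/D)V²/2g = 13.69 m
Pipe 2: V = 1.029 m/s, Re = 9.57×10^4, ε/D = 0.00166, f = 0.02410, h_2 = f(L/D)V²/2g = 8.923 m
Pipe 3: V = 1.666 m/s, Re = 1.22×10^5, ε/D = 1.32×10^-5, f = 0.01717, h_3 = f(L/D)V²/2g = 44.08 m
Series → Q common, losses add: H = Σh = 66.69 m

H ≈ 66.7 m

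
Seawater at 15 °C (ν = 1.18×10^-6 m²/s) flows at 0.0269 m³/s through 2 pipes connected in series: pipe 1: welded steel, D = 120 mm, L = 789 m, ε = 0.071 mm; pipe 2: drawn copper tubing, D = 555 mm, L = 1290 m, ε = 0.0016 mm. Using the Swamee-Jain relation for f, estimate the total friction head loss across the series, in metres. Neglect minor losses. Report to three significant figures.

H ≈ 36.3 m

Pipe 1: V = 2.378 m/s, Re = 2.42×10^5, ε/D = 5.92×10^-4, f = 0.01912, h_1 = f(L/D)V²/2g = 36.24 m
Pipe 2: V = 0.1112 m/s, Re = 5.23×10^4, ε/D = 2.88×10^-6, f = 0.02056, h_2 = f(L/D)V²/2g = 0.03012 m
Series → Q common, losses add: H = Σh = 36.27 m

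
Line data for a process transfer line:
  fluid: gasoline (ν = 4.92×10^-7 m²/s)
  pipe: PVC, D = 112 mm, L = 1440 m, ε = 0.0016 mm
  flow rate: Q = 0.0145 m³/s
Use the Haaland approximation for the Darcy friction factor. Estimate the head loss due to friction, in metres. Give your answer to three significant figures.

V = 4Q/(πD²) = 4·0.0145/(π·0.112²) = 1.472 m/s
Re = VD/ν = 1.472·0.112/4.92×10^-7 = 3.35×10^5 → turbulent
ε/D = 0.0016/112 = 1.43×10^-5
Haaland: f = 0.01418
h_f = f(L/D)V²/(2g) = 0.01418·(1440/0.112)·1.472²/(2·9.81) = 20.12 m

h_f ≈ 20.1 m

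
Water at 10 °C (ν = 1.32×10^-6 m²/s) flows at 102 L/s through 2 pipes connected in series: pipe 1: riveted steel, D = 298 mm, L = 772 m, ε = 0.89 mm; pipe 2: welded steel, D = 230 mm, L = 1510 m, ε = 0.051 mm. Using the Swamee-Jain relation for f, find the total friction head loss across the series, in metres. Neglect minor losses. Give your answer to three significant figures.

H ≈ 39.6 m

Pipe 1: V = 1.462 m/s, Re = 3.30×10^5, ε/D = 0.00299, f = 0.02668, h_1 = f(L/D)V²/2g = 7.535 m
Pipe 2: V = 2.455 m/s, Re = 4.28×10^5, ε/D = 2.22×10^-4, f = 0.01592, h_2 = f(L/D)V²/2g = 32.11 m
Series → Q common, losses add: H = Σh = 39.65 m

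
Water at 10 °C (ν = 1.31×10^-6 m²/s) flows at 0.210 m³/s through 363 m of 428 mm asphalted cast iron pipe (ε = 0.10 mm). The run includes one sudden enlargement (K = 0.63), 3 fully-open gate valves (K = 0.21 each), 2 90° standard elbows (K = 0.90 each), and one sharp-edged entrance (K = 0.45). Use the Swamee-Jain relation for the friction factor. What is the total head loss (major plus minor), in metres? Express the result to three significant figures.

V = 4Q/(πD²) = 1.460 m/s; V²/2g = 0.1086 m
Re = 4.77×10^5, ε/D = 2.34×10^-4 → f = 0.01588 (Swamee-Jain)
Major: h_f = f(L/D)·V²/2g = 0.01588·848.1·0.1086 = 1.462 m
Minor: ΣK = 3.51; h_m = ΣK·V²/2g = 0.3811 m
Total H_L = 1.462 + 0.3811 = 1.843 m

H_L ≈ 1.84 m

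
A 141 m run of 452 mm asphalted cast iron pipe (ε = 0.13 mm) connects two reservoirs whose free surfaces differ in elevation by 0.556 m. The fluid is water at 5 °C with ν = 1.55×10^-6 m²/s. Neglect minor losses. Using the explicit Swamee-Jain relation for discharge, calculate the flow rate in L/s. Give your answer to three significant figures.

Q ≈ 235 L/s

Swamee-Jain (Type II): Q = -0.965·√(gD⁵h_f/L)·ln[ε/(3.7D) + √(3.17ν²L/(gD³h_f))]
√(gD⁵h_f/L) = √(9.81·0.452⁵·0.556/141) = 0.02702
ε/(3.7D) = 7.77×10^-5; √(3.17ν²L/(gD³h_f)) = 4.62×10^-5
Q = -0.965·0.02702·ln(1.239×10^-4) = 0.2345 m³/s
Check: V = 1.46 m/s, Re = 4.26×10^5, f = 0.01647, h_f = 0.559 m ≈ 0.556 m ✓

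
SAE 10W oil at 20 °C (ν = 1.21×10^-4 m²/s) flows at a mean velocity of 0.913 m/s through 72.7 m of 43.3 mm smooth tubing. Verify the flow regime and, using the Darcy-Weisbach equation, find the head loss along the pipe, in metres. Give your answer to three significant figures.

Re = VD/ν = 0.913·0.04330/1.21×10^-4 = 327 → laminar (Re < 2300)
f = 64/Re = 0.1959
h_f = f(L/D)V²/(2g) = 0.1959·(72.7/0.04330)·0.913²/(2·9.81) = 13.97 m

h_f ≈ 14.0 m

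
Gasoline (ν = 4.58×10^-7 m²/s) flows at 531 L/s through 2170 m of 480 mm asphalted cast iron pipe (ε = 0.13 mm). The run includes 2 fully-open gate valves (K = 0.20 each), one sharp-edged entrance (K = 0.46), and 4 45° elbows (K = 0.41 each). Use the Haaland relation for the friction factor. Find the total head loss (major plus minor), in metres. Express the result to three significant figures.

V = 4Q/(πD²) = 2.934 m/s; V²/2g = 0.4389 m
Re = 3.08×10^6, ε/D = 2.71×10^-4 → f = 0.01488 (Haaland)
Major: h_f = f(L/D)·V²/2g = 0.01488·4521·0.4389 = 29.53 m
Minor: ΣK = 2.50; h_m = ΣK·V²/2g = 1.097 m
Total H_L = 29.53 + 1.097 = 30.62 m

H_L ≈ 30.6 m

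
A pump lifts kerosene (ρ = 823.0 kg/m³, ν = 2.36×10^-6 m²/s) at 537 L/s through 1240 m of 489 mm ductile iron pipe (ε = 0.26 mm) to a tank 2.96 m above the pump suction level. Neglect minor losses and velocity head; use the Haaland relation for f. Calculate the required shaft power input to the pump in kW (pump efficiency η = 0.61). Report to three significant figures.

P_shaft ≈ 154 kW

V = 4Q/(πD²) = 2.859 m/s; Re = 5.92×10^5; ε/D = 5.32×10^-4; f = 0.01766
h_f = f(L/D)V²/2g = 18.66 m
Total head H = z + h_f = 2.96 + 18.66 = 21.62 m
P_hyd = ρgQH = 823.0·9.81·0.537·21.62 = 93.73 kW
P_shaft = P_hyd/η = 93.73/0.61 = 153.7 kW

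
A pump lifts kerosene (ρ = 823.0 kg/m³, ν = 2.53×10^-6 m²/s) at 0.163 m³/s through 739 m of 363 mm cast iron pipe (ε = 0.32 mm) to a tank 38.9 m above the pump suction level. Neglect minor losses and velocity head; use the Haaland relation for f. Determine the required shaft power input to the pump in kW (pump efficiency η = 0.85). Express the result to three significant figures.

V = 4Q/(πD²) = 1.575 m/s; Re = 2.26×10^5; ε/D = 8.82×10^-4; f = 0.02029
h_f = f(L/D)V²/2g = 5.221 m
Total head H = z + h_f = 38.9 + 5.221 = 44.12 m
P_hyd = ρgQH = 823.0·9.81·0.163·44.12 = 58.06 kW
P_shaft = P_hyd/η = 58.06/0.85 = 68.31 kW

P_shaft ≈ 68.3 kW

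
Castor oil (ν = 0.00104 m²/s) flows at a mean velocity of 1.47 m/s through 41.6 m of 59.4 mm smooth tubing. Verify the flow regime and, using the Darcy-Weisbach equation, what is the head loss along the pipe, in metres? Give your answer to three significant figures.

Re = VD/ν = 1.47·0.05940/0.00104 = 84.0 → laminar (Re < 2300)
f = 64/Re = 0.7623
h_f = f(L/D)V²/(2g) = 0.7623·(41.6/0.05940)·1.47²/(2·9.81) = 58.80 m

h_f ≈ 58.8 m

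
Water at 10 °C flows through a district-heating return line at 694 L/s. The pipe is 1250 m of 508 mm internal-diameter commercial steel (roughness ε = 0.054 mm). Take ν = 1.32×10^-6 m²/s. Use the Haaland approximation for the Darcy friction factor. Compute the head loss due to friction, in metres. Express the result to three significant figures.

h_f ≈ 19.3 m

V = 4Q/(πD²) = 4·0.694/(π·0.508²) = 3.424 m/s
Re = VD/ν = 3.424·0.508/1.32×10^-6 = 1.32×10^6 → turbulent
ε/D = 0.054/508 = 1.06×10^-4
Haaland: f = 0.01315
h_f = f(L/D)V²/(2g) = 0.01315·(1250/0.508)·3.424²/(2·9.81) = 19.34 m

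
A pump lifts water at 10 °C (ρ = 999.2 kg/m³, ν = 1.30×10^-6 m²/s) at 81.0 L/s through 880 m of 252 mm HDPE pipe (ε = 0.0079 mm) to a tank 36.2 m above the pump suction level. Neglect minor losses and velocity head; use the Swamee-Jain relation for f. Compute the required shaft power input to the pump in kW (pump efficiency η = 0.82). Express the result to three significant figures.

V = 4Q/(πD²) = 1.624 m/s; Re = 3.15×10^5; ε/D = 3.13×10^-5; f = 0.01462
h_f = f(L/D)V²/2g = 6.861 m
Total head H = z + h_f = 36.2 + 6.861 = 43.06 m
P_hyd = ρgQH = 999.2·9.81·0.0810·43.06 = 34.19 kW
P_shaft = P_hyd/η = 34.19/0.82 = 41.69 kW

P_shaft ≈ 41.7 kW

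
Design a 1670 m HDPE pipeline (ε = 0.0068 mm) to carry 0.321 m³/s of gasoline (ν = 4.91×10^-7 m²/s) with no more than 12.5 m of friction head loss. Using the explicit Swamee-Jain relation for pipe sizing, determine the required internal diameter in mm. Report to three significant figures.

D ≈ 417 mm

Swamee-Jain (Type III): D = 0.66·[ε^1.25·(LQ²/(gh_f))^4.75 + ν·Q^9.4·(L/(gh_f))^5.2]^0.04
LQ²/(gh_f) = 1.403; L/(gh_f) = 13.62
Term 1 = ε^1.25·(…)^4.75 = 1.74×10^-6; Term 2 = ν·Q^9.4·(…)^5.2 = 8.91×10^-6
D = 0.66·(1.74×10^-6 + 8.91×10^-6)^0.04 = 0.4175 m = 417 mm
Check: V = 2.35 m/s, Re = 1.99×10^6, f = 0.01095, h_f = 12.3 m ≈ 12.5 m ✓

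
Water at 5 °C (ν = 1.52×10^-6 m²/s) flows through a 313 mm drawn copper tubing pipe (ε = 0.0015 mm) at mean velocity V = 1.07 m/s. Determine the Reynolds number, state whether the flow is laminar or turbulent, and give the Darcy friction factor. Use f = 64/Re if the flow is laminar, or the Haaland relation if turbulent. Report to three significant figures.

Re ≈ 2.20×10^5; turbulent; f ≈ 0.0152

Re = VD/ν = 1.070·0.313/1.52×10^-6 = 2.20×10^5
Re > 4000 → turbulent; ε/D = 4.79×10^-6
Haaland: f = 0.01524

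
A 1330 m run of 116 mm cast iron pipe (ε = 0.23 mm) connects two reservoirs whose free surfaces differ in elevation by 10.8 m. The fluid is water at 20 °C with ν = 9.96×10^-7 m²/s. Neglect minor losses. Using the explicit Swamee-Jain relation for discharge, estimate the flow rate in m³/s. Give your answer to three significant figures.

Swamee-Jain (Type II): Q = -0.965·√(gD⁵h_f/L)·ln[ε/(3.7D) + √(3.17ν²L/(gD³h_f))]
√(gD⁵h_f/L) = √(9.81·0.116⁵·10.8/1330) = 0.001293
ε/(3.7D) = 5.36×10^-4; √(3.17ν²L/(gD³h_f)) = 1.59×10^-4
Q = -0.965·0.001293·ln(6.949×10^-4) = 0.009077 m³/s
Check: V = 0.859 m/s, Re = 1.00×10^5, f = 0.02529, h_f = 10.9 m ≈ 10.8 m ✓

Q ≈ 0.00908 m³/s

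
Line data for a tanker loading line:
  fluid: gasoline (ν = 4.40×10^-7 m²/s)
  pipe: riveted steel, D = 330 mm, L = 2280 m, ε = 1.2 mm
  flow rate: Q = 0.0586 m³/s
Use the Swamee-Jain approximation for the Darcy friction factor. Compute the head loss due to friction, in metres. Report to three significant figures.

V = 4Q/(πD²) = 4·0.0586/(π·0.330²) = 0.6851 m/s
Re = VD/ν = 0.6851·0.330/4.40×10^-7 = 5.14×10^5 → turbulent
ε/D = 1.2/330 = 0.00364
Swamee-Jain: f = 0.02797
h_f = f(L/D)V²/(2g) = 0.02797·(2280/0.330)·0.6851²/(2·9.81) = 4.624 m

h_f ≈ 4.62 m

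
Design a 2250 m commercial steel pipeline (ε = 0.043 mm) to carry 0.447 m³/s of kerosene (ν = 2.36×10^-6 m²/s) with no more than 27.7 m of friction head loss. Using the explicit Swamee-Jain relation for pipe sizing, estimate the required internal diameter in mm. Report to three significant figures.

D ≈ 458 mm

Swamee-Jain (Type III): D = 0.66·[ε^1.25·(LQ²/(gh_f))^4.75 + ν·Q^9.4·(L/(gh_f))^5.2]^0.04
LQ²/(gh_f) = 1.654; L/(gh_f) = 8.280
Term 1 = ε^1.25·(…)^4.75 = 3.81×10^-5; Term 2 = ν·Q^9.4·(…)^5.2 = 7.24×10^-5
D = 0.66·(3.81×10^-5 + 7.24×10^-5)^0.04 = 0.4584 m = 458 mm
Check: V = 2.71 m/s, Re = 5.26×10^5, f = 0.01431, h_f = 26.3 m ≈ 27.7 m ✓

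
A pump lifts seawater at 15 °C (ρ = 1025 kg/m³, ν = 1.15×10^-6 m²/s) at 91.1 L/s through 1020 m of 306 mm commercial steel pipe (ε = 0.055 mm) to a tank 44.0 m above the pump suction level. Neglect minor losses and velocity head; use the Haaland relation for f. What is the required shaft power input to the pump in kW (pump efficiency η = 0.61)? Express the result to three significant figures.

P_shaft ≈ 72.2 kW

V = 4Q/(πD²) = 1.239 m/s; Re = 3.30×10^5; ε/D = 1.80×10^-4; f = 0.01573
h_f = f(L/D)V²/2g = 4.102 m
Total head H = z + h_f = 44.0 + 4.102 = 48.10 m
P_hyd = ρgQH = 1025·9.81·0.0911·48.10 = 44.06 kW
P_shaft = P_hyd/η = 44.06/0.61 = 72.23 kW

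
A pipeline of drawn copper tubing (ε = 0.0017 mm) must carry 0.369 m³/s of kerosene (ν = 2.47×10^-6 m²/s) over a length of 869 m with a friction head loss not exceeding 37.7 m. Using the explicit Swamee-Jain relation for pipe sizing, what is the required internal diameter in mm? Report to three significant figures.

D ≈ 324 mm

Swamee-Jain (Type III): D = 0.66·[ε^1.25·(LQ²/(gh_f))^4.75 + ν·Q^9.4·(L/(gh_f))^5.2]^0.04
LQ²/(gh_f) = 0.3199; L/(gh_f) = 2.350
Term 1 = ε^1.25·(…)^4.75 = 2.74×10^-10; Term 2 = ν·Q^9.4·(…)^5.2 = 1.79×10^-8
D = 0.66·(2.74×10^-10 + 1.79×10^-8)^0.04 = 0.3235 m = 324 mm
Check: V = 4.49 m/s, Re = 5.88×10^5, f = 0.01281, h_f = 35.4 m ≈ 37.7 m ✓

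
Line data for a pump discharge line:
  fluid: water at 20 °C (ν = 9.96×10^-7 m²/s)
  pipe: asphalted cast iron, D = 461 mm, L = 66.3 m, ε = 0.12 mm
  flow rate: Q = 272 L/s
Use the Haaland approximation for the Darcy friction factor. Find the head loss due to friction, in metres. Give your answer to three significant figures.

V = 4Q/(πD²) = 4·0.272/(π·0.461²) = 1.630 m/s
Re = VD/ν = 1.630·0.461/9.96×10^-7 = 7.54×10^5 → turbulent
ε/D = 0.12/461 = 2.60×10^-4
Haaland: f = 0.01543
h_f = f(L/D)V²/(2g) = 0.01543·(66.3/0.461)·1.630²/(2·9.81) = 0.3004 m

h_f ≈ 0.300 m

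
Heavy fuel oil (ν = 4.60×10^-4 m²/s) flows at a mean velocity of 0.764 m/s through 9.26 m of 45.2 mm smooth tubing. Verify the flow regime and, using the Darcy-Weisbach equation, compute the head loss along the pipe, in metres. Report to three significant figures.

Re = VD/ν = 0.764·0.04520/4.60×10^-4 = 75.1 → laminar (Re < 2300)
f = 64/Re = 0.8525
h_f = f(L/D)V²/(2g) = 0.8525·(9.26/0.04520)·0.764²/(2·9.81) = 5.196 m

h_f ≈ 5.20 m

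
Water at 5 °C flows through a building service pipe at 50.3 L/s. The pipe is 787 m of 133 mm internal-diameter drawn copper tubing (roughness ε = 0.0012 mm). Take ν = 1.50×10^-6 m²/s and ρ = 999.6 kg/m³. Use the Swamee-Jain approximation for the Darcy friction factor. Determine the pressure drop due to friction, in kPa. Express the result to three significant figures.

Δp ≈ 555 kPa

V = 4Q/(πD²) = 4·0.0503/(π·0.133²) = 3.621 m/s
Re = VD/ν = 3.621·0.133/1.50×10^-6 = 3.21×10^5 → turbulent
ε/D = 0.0012/133 = 9.02×10^-6
Swamee-Jain: f = 0.01430
h_f = f(L/D)V²/(2g) = 0.01430·(787/0.133)·3.621²/(2·9.81) = 56.55 m
Δp = ρg·h_f = 999.6·9.81·56.55 = 554.5 kPa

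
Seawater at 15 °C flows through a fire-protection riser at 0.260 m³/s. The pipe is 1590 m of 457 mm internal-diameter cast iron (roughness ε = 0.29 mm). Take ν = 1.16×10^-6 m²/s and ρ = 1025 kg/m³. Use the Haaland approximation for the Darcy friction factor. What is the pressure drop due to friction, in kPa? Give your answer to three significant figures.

V = 4Q/(πD²) = 4·0.260/(π·0.457²) = 1.585 m/s
Re = VD/ν = 1.585·0.457/1.16×10^-6 = 6.24×10^5 → turbulent
ε/D = 0.29/457 = 6.35×10^-4
Haaland: f = 0.01825
h_f = f(L/D)V²/(2g) = 0.01825·(1590/0.457)·1.585²/(2·9.81) = 8.130 m
Δp = ρg·h_f = 1025·9.81·8.130 = 81.74 kPa

Δp ≈ 81.7 kPa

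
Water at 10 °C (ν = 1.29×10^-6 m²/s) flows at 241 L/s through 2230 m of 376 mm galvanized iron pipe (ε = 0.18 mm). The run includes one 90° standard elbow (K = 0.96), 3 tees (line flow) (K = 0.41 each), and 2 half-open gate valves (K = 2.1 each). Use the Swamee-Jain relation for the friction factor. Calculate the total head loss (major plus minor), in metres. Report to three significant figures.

H_L ≈ 26.4 m

V = 4Q/(πD²) = 2.170 m/s; V²/2g = 0.2401 m
Re = 6.33×10^5, ε/D = 4.79×10^-4 → f = 0.01745 (Swamee-Jain)
Major: h_f = f(L/D)·V²/2g = 0.01745·5931·0.2401 = 24.84 m
Minor: ΣK = 6.39; h_m = ΣK·V²/2g = 1.534 m
Total H_L = 24.84 + 1.534 = 26.38 m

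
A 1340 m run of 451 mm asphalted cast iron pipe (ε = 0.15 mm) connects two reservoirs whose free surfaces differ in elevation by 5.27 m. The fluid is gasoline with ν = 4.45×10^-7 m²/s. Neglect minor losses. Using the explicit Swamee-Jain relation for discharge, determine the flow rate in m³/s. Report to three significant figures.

Q ≈ 0.238 m³/s

Swamee-Jain (Type II): Q = -0.965·√(gD⁵h_f/L)·ln[ε/(3.7D) + √(3.17ν²L/(gD³h_f))]
√(gD⁵h_f/L) = √(9.81·0.451⁵·5.27/1340) = 0.02683
ε/(3.7D) = 8.99×10^-5; √(3.17ν²L/(gD³h_f)) = 1.33×10^-5
Q = -0.965·0.02683·ln(1.032×10^-4) = 0.2377 m³/s
Check: V = 1.49 m/s, Re = 1.51×10^6, f = 0.01581, h_f = 5.30 m ≈ 5.27 m ✓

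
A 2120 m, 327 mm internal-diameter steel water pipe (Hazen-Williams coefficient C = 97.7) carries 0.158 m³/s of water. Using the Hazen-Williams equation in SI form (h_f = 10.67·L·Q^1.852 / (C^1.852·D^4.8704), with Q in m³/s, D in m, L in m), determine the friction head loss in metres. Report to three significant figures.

h_f = 10.67·2120·0.158^1.852 / (97.7^1.852·0.327^4.8704) = 35.44 m

h_f ≈ 35.4 m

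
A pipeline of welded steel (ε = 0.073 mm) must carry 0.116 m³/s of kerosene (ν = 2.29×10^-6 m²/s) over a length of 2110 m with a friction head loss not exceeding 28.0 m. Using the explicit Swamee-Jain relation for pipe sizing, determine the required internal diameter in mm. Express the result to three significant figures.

D ≈ 274 mm

Swamee-Jain (Type III): D = 0.66·[ε^1.25·(LQ²/(gh_f))^4.75 + ν·Q^9.4·(L/(gh_f))^5.2]^0.04
LQ²/(gh_f) = 0.1034; L/(gh_f) = 7.682
Term 1 = ε^1.25·(…)^4.75 = 1.40×10^-10; Term 2 = ν·Q^9.4·(…)^5.2 = 1.48×10^-10
D = 0.66·(1.40×10^-10 + 1.48×10^-10)^0.04 = 0.2741 m = 274 mm
Check: V = 1.97 m/s, Re = 2.35×10^5, f = 0.01725, h_f = 26.1 m ≈ 28.0 m ✓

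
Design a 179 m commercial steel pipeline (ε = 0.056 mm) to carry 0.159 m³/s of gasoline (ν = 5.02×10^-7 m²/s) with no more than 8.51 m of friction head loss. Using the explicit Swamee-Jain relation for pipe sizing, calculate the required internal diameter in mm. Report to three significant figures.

D ≈ 234 mm

Swamee-Jain (Type III): D = 0.66·[ε^1.25·(LQ²/(gh_f))^4.75 + ν·Q^9.4·(L/(gh_f))^5.2]^0.04
LQ²/(gh_f) = 0.05421; L/(gh_f) = 2.144
Term 1 = ε^1.25·(…)^4.75 = 4.70×10^-12; Term 2 = ν·Q^9.4·(…)^5.2 = 8.25×10^-13
D = 0.66·(4.70×10^-12 + 8.25×10^-13)^0.04 = 0.2340 m = 234 mm
Check: V = 3.70 m/s, Re = 1.72×10^6, f = 0.01484, h_f = 7.91 m ≈ 8.51 m ✓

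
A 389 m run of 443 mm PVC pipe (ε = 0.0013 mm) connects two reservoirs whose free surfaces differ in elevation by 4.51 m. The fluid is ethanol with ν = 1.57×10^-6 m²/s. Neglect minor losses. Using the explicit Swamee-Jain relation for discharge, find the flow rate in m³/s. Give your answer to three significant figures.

Q ≈ 0.444 m³/s

Swamee-Jain (Type II): Q = -0.965·√(gD⁵h_f/L)·ln[ε/(3.7D) + √(3.17ν²L/(gD³h_f))]
√(gD⁵h_f/L) = √(9.81·0.443⁵·4.51/389) = 0.04405
ε/(3.7D) = 7.93×10^-7; √(3.17ν²L/(gD³h_f)) = 2.81×10^-5
Q = -0.965·0.04405·ln(2.890×10^-5) = 0.4443 m³/s
Check: V = 2.88 m/s, Re = 8.13×10^5, f = 0.01209, h_f = 4.49 m ≈ 4.51 m ✓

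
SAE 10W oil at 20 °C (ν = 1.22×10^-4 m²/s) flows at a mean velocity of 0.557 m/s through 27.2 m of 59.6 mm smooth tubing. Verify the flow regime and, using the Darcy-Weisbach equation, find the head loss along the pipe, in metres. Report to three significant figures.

Re = VD/ν = 0.557·0.05960/1.22×10^-4 = 272 → laminar (Re < 2300)
f = 64/Re = 0.2352
h_f = f(L/D)V²/(2g) = 0.2352·(27.2/0.05960)·0.557²/(2·9.81) = 1.697 m

h_f ≈ 1.70 m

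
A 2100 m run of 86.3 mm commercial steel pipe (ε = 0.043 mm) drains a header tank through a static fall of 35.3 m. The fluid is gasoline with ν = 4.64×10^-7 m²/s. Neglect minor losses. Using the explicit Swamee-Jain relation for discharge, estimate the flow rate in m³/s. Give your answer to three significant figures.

Swamee-Jain (Type II): Q = -0.965·√(gD⁵h_f/L)·ln[ε/(3.7D) + √(3.17ν²L/(gD³h_f))]
√(gD⁵h_f/L) = √(9.81·0.0863⁵·35.3/2100) = 8.885×10^-4
ε/(3.7D) = 1.35×10^-4; √(3.17ν²L/(gD³h_f)) = 8.02×10^-5
Q = -0.965·8.885×10^-4·ln(2.149×10^-4) = 0.007241 m³/s
Check: V = 1.24 m/s, Re = 2.30×10^5, f = 0.01869, h_f = 35.5 m ≈ 35.3 m ✓

Q ≈ 0.00724 m³/s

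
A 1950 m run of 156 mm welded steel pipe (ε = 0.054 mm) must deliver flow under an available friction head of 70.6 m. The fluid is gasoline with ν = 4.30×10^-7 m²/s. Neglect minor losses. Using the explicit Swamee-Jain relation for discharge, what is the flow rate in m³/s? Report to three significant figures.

Swamee-Jain (Type II): Q = -0.965·√(gD⁵h_f/L)·ln[ε/(3.7D) + √(3.17ν²L/(gD³h_f))]
√(gD⁵h_f/L) = √(9.81·0.156⁵·70.6/1950) = 0.005728
ε/(3.7D) = 9.36×10^-5; √(3.17ν²L/(gD³h_f)) = 2.08×10^-5
Q = -0.965·0.005728·ln(1.144×10^-4) = 0.05017 m³/s
Check: V = 2.62 m/s, Re = 9.52×10^5, f = 0.01618, h_f = 71.0 m ≈ 70.6 m ✓

Q ≈ 0.0502 m³/s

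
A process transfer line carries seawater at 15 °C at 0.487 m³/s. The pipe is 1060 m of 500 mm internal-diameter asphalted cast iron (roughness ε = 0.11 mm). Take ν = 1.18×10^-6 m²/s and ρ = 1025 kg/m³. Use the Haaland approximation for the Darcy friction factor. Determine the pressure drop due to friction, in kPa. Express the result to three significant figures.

V = 4Q/(πD²) = 4·0.487/(π·0.500²) = 2.480 m/s
Re = VD/ν = 2.480·0.500/1.18×10^-6 = 1.05×10^6 → turbulent
ε/D = 0.11/500 = 2.20×10^-4
Haaland: f = 0.01478
h_f = f(L/D)V²/(2g) = 0.01478·(1060/0.500)·2.480²/(2·9.81) = 9.826 m
Δp = ρg·h_f = 1025·9.81·9.826 = 98.80 kPa

Δp ≈ 98.8 kPa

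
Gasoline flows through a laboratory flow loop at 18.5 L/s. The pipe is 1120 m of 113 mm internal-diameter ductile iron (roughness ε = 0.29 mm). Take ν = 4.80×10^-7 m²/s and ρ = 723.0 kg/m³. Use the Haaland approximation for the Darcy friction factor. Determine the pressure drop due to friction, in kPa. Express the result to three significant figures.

Δp ≈ 310 kPa

V = 4Q/(πD²) = 4·0.0185/(π·0.113²) = 1.845 m/s
Re = VD/ν = 1.845·0.113/4.80×10^-7 = 4.34×10^5 → turbulent
ε/D = 0.29/113 = 0.00257
Haaland: f = 0.02542
h_f = f(L/D)V²/(2g) = 0.02542·(1120/0.113)·1.845²/(2·9.81) = 43.69 m
Δp = ρg·h_f = 723.0·9.81·43.69 = 309.9 kPa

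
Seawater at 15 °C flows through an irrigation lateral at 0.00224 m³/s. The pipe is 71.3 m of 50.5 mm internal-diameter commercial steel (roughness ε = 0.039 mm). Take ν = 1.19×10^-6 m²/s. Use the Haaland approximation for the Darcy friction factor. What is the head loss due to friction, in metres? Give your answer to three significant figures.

h_f ≈ 2.09 m

V = 4Q/(πD²) = 4·0.00224/(π·0.0505²) = 1.118 m/s
Re = VD/ν = 1.118·0.0505/1.19×10^-6 = 4.75×10^4 → turbulent
ε/D = 0.039/50.5 = 7.72×10^-4
Haaland: f = 0.02326
h_f = f(L/D)V²/(2g) = 0.02326·(71.3/0.0505)·1.118²/(2·9.81) = 2.093 m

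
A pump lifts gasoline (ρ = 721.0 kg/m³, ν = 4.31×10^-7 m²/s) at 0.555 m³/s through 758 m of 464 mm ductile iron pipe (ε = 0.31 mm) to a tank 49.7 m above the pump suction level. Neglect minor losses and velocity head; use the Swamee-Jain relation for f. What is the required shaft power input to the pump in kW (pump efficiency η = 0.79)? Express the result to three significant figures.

V = 4Q/(πD²) = 3.282 m/s; Re = 3.53×10^6; ε/D = 6.68×10^-4; f = 0.01801
h_f = f(L/D)V²/2g = 16.15 m
Total head H = z + h_f = 49.7 + 16.15 = 65.85 m
P_hyd = ρgQH = 721.0·9.81·0.555·65.85 = 258.5 kW
P_shaft = P_hyd/η = 258.5/0.79 = 327.2 kW

P_shaft ≈ 327 kW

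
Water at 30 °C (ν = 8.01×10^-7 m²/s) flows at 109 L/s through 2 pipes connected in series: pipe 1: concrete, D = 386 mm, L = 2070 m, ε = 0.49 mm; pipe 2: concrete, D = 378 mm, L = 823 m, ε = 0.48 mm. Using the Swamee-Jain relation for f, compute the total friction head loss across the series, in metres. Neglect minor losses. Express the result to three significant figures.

H ≈ 7.35 m

Pipe 1: V = 0.9315 m/s, Re = 4.49×10^5, ε/D = 0.00127, f = 0.02151, h_1 = f(L/D)V²/2g = 5.102 m
Pipe 2: V = 0.9713 m/s, Re = 4.58×10^5, ε/D = 0.00127, f = 0.02150, h_2 = f(L/D)V²/2g = 2.251 m
Series → Q common, losses add: H = Σh = 7.353 m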